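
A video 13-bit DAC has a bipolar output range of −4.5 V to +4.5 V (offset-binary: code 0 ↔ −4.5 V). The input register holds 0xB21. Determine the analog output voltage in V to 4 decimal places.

LSB = 9 V / 2^13 = 1.099 mV.
Code 0xB21 = 2849 decimal.
V_out = (−4.5) + 2849 × 0.00109863 V = -1.37 V.

-1.3700 V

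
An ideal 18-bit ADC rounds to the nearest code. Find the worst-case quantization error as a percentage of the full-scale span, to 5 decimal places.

0.00019 %

Rounding → worst-case error = ½ LSB = V_FS/2^19, so 100/524288 = 0.000190735 % of full scale.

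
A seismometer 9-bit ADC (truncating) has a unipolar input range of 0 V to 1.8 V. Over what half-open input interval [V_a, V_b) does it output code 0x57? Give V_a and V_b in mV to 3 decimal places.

[305.859 mV, 309.375 mV)

LSB = 1.8/2^9 = 3.516 mV.
Code 0x57 = 87 decimal.
V_a = V_low + 87·LSB = 0.305859 V; V_b = V_low + 88·LSB = 0.309375 V.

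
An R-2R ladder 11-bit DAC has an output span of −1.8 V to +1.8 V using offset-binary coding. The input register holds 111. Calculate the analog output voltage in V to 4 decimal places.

LSB = 3.6 V / 2^11 = 1.758 mV.
V_out = (−1.8) + 111 × 0.00175781 V = -1.60488 V.

-1.6049 V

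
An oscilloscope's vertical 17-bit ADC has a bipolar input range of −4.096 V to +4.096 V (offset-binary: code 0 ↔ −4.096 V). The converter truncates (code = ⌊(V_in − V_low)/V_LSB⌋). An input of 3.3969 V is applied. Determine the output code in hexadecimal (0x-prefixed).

Full-scale span = 8.192 V; LSB = 8.192/2^17 = 62.50 µV.
(3.3969 − (−4.096)) / 6.25e-05 = 119886.400 LSBs.
So the output code is 119886.
In hexadecimal (0x-prefixed): 0x1D44E.

code 0x1D44E (decimal 119886)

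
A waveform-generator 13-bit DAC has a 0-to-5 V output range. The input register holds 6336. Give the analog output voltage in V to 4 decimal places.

LSB = 5 V / 2^13 = 0.610 mV.
V_out = 0 + 6336 × 0.000610352 V = 3.86719 V.

3.8672 V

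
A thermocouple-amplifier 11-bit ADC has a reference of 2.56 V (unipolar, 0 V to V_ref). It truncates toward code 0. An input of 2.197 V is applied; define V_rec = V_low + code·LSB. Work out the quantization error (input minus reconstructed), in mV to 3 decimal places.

Step size: 2.56 V ÷ 2^11 = 1.250 mV.
Scaled input = 1757.6000 LSBs, so code = 1757.
Code 1757 maps back to 0 + 1757×0.00125 V = 2.19625 V.
V_in − V_rec = 0.00075 V = 0.750 mV.

0.750 mV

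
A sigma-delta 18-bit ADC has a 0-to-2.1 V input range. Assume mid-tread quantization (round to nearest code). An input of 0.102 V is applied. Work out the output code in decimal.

With 262144 levels over 2.1 V, one step is 8.01 µV.
(V_in − V_low)/LSB = (0.102 − 0) / 8.01086e-06 = 12732.709.
round(12732.709) = 12733.

code 12733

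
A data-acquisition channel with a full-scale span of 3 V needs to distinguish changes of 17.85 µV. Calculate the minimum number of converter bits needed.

18 bits

Number of steps required ≥ 3 V / 17.85 µV = 168067.23.
Need 2^N ≥ 168067.23; 2^17 = 131072, 2^18 = 262144.
Minimum N = 18.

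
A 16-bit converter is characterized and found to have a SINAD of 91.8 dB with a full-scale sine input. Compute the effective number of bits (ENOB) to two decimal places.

14.96 bits

ENOB = (SINAD − 1.76) / 6.02 = (91.8 − 1.76)/6.02 = 14.957.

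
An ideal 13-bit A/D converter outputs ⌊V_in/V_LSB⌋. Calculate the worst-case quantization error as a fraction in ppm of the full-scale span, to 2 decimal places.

122.07 ppm

Truncating → worst-case error = 1 LSB = V_FS/2^13, so 1e+06/8192 = 122.07 ppm of full scale.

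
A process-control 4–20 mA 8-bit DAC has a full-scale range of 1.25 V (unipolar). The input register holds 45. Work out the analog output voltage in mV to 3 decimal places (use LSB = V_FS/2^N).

LSB = 1.25 V / 2^8 = 4.883 mV.
V_out = 0 + 45 × 0.00488281 V = 0.219727 V.
= 219.727 mV.

219.727 mV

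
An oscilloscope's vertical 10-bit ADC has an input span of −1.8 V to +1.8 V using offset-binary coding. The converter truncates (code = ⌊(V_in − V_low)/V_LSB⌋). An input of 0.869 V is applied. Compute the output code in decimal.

With 1024 levels over 3.6 V, one step is 3.516 mV.
(V_in − V_low)/LSB = (0.869 − (−1.8)) / 0.00351563 = 759.182.
So the output code is 759.

code 759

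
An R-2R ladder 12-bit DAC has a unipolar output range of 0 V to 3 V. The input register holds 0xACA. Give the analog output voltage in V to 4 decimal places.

2.0229 V

LSB = 3 V / 2^12 = 0.732 mV.
Code 0xACA = 2762 decimal.
V_out = 0 + 2762 × 0.000732422 V = 2.02295 V.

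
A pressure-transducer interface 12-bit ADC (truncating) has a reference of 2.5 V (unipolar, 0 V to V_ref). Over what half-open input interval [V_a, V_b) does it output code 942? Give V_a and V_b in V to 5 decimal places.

LSB = 2.5/2^12 = 0.610 mV.
V_a = V_low + 942·LSB = 0.574951 V; V_b = V_low + 943·LSB = 0.575562 V.

[0.57495 V, 0.57556 V)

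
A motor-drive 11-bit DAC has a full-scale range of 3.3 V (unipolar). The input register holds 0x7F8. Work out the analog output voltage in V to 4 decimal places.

LSB = 3.3 V / 2^11 = 1.611 mV.
Code 0x7F8 = 2040 decimal.
V_out = 0 + 2040 × 0.00161133 V = 3.28711 V.

3.2871 V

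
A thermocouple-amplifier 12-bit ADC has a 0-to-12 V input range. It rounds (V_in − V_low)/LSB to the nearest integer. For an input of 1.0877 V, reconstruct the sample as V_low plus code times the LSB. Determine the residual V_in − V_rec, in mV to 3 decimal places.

0.786 mV

One LSB is 12 V / 4096 = 2.930 mV.
(V_in − V_low)/LSB = (1.0877 − 0)/0.00292969 = 371.2683 → code 371 (round).
Reconstructed: 1.0869141 V.
V_in − V_rec = 0.000785937 V = 0.786 mV.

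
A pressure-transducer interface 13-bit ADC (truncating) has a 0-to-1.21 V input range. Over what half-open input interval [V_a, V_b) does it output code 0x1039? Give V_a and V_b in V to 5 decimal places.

LSB = 1.21/2^13 = 147.71 µV.
Code 0x1039 = 4153 decimal.
V_a = V_low + 4153·LSB = 0.613419 V; V_b = V_low + 4154·LSB = 0.613567 V.

[0.61342 V, 0.61357 V)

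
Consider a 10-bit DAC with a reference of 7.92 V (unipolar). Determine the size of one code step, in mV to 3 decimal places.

Full-scale span = 7.92 V.
LSB = 7.92 / 2^10 = 7.92 / 1024 = 0.00773437 V = 7.734 mV.

7.734 mV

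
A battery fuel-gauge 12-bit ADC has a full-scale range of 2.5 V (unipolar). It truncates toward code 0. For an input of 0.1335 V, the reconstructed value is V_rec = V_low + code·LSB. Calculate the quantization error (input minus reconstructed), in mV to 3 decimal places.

0.443 mV

Step size: 2.5 V ÷ 2^12 = 0.610 mV.
Scaled input = 218.7264 LSBs, so code = 218.
V_rec = 0 + 218·0.000610352 = 0.13305664 V.
Error = 0.1335 − 0.13305664 = 0.000443359 V = 0.443 mV.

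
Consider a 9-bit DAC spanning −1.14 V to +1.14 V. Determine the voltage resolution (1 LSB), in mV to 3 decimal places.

Full-scale span = 2.28 V.
LSB = 2.28 / 2^9 = 2.28 / 512 = 0.00445312 V = 4.453 mV.

4.453 mV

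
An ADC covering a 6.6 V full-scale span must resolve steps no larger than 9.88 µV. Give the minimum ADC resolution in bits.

Number of steps required ≥ 6.6 V / 9.88 µV = 668016.19.
Need 2^N ≥ 668016.19; 2^19 = 524288, 2^20 = 1048576.
Minimum N = 20.

20 bits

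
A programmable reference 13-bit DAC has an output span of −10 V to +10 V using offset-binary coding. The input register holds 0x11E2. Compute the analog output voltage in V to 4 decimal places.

1.1768 V

LSB = 20 V / 2^13 = 2.441 mV.
Code 0x11E2 = 4578 decimal.
V_out = (−10) + 4578 × 0.00244141 V = 1.17676 V.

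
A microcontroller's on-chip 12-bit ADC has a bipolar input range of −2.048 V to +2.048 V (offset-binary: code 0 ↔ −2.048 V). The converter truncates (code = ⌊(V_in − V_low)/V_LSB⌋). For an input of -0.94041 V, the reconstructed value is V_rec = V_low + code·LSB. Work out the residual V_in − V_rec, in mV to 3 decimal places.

0.590 mV

Step size: 4.096 V ÷ 2^12 = 1.000 mV.
Scaled input = 1107.5900 LSBs, so code = 1107.
Reconstructed: -0.941 V.
Difference: 0.00059 V → 0.590 mV.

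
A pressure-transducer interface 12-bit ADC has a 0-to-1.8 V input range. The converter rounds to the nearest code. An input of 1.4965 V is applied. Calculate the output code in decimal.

code 3405

Full-scale span = 1.8 V; LSB = 1.8/2^12 = 439.45 µV.
(1.4965 − 0) / 0.000439453 = 3405.369 LSBs.
So the output code is 3405.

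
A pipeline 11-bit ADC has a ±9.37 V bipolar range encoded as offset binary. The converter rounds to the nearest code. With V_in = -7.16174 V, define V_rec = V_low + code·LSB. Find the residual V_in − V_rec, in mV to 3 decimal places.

3.016 mV

LSB = 18.74/2^11 = 9.150 mV.
(-7.16174 − (−9.37))/0.00915039 = 241.3296; round gives code 241.
Reconstructed: -7.1647559 V.
Difference: 0.00301586 V → 3.016 mV.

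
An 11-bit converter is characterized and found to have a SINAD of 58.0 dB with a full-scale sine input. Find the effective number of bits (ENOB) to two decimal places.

ENOB = (SINAD − 1.76) / 6.02 = (58.0 − 1.76)/6.02 = 9.342.

9.34 bits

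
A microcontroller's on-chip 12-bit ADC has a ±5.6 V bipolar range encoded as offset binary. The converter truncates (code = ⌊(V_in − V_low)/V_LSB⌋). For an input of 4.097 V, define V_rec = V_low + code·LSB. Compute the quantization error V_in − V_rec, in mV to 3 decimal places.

0.906 mV

Step size: 11.2 V ÷ 2^12 = 2.734 mV.
(V_in − V_low)/LSB = (4.097 − (−5.6))/0.00273437 = 3546.3314 → code 3546 (floor).
Code 3546 maps back to (−5.6) + 3546×0.00273437 V = 4.0960937 V.
Error = 4.097 − 4.0960937 = 0.00090625 V = 0.906 mV.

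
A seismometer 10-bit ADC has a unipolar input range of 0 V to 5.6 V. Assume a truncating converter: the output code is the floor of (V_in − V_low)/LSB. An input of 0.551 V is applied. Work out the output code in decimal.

code 100

With 1024 levels over 5.6 V, one step is 5.469 mV.
(V_in − V_low)/LSB = (0.551 − 0) / 0.00546875 = 100.754.
Floor → code 100.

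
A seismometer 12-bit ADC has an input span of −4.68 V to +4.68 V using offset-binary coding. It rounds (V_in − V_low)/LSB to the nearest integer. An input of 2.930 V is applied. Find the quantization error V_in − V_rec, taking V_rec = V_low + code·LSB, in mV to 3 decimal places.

One LSB is 9.36 V / 4096 = 2.285 mV.
(2.930 − (−4.68))/0.00228516 = 3330.1880; round gives code 3330.
Reconstructed: 2.9295703 V.
Difference: 0.000429688 V → 0.430 mV.

0.430 mV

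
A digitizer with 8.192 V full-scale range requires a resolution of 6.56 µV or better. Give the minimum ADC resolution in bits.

Number of steps required ≥ 8.192 V / 6.56 µV = 1248780.49.
Need 2^N ≥ 1248780.49; 2^20 = 1048576, 2^21 = 2097152.
Minimum N = 21.

21 bits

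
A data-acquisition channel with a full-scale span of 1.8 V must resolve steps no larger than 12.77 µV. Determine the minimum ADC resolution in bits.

18 bits

Number of steps required ≥ 1.8 V / 12.77 µV = 140955.36.
Need 2^N ≥ 140955.36; 2^17 = 131072, 2^18 = 262144.
Minimum N = 18.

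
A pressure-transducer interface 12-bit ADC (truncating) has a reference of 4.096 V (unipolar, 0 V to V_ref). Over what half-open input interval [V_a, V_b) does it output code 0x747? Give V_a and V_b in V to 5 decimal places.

[1.86300 V, 1.86400 V)

LSB = 4.096/2^12 = 1.000 mV.
Code 0x747 = 1863 decimal.
V_a = V_low + 1863·LSB = 1.863 V; V_b = V_low + 1864·LSB = 1.864 V.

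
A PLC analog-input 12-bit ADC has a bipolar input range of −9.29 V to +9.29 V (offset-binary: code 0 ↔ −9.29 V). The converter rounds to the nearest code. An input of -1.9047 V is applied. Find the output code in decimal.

Full-scale span = 18.58 V; LSB = 18.58/2^12 = 4.536 mV.
Input sits at 1628.105 steps above V_low.
round(1628.105) = 1628.

code 1628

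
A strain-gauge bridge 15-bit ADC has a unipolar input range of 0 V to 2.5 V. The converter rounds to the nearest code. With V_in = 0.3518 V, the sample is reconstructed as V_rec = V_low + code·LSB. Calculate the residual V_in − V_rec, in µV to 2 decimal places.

One LSB is 2.5 V / 32768 = 76.29 µV.
Scaled input = 4611.1130 LSBs, so code = 4611.
V_rec = 0 + 4611·7.62939e-05 = 0.35179138 V.
Error = 0.3518 − 0.35179138 = 8.61816e-06 V = 8.62 µV.

8.62 µV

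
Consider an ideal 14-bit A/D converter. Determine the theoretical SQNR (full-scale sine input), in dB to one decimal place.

86.0 dB

SNR ≈ 6.02·N + 1.76 dB = 6.02·14 + 1.76 = 86.04 dB.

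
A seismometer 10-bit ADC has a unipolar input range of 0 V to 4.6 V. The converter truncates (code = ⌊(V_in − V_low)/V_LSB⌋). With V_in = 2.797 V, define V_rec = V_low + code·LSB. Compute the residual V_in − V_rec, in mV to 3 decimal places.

2.859 mV

Step size: 4.6 V ÷ 2^10 = 4.492 mV.
Scaled input = 622.6365 LSBs, so code = 622.
Reconstructed: 2.7941406 V.
Difference: 0.00285937 V → 2.859 mV.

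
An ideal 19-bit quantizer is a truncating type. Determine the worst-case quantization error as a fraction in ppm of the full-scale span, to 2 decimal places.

Truncating → worst-case error = 1 LSB = V_FS/2^19, so 1e+06/524288 = 1.90735 ppm of full scale.

1.91 ppm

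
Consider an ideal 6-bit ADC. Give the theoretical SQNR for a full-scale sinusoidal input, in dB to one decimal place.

SNR ≈ 6.02·N + 1.76 dB = 6.02·6 + 1.76 = 37.88 dB.

37.9 dB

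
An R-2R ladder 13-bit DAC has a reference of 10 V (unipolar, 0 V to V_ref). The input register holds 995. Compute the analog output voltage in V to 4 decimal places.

1.2146 V

LSB = 10 V / 2^13 = 1.221 mV.
V_out = 0 + 995 × 0.0012207 V = 1.2146 V.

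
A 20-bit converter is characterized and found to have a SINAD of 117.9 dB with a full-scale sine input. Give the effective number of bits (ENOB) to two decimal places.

ENOB = (SINAD − 1.76) / 6.02 = (117.9 − 1.76)/6.02 = 19.292.

19.29 bits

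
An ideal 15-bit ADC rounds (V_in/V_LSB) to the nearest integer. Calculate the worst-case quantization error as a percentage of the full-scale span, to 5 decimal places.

Rounding → worst-case error = ½ LSB = V_FS/2^16, so 100/65536 = 0.00152588 % of full scale.

0.00153 %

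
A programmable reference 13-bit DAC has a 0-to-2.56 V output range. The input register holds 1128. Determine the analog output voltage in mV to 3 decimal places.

LSB = 2.56 V / 2^13 = 312.50 µV.
V_out = 0 + 1128 × 0.0003125 V = 0.3525 V.
= 352.500 mV.

352.500 mV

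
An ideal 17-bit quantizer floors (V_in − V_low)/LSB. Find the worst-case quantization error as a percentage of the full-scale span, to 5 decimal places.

0.00076 %

Truncating → worst-case error = 1 LSB = V_FS/2^17, so 100/131072 = 0.000762939 % of full scale.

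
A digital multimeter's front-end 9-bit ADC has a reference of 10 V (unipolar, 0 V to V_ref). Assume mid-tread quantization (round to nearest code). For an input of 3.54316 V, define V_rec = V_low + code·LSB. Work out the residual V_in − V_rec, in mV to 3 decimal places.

8.004 mV

One LSB is 10 V / 512 = 19.531 mV.
Scaled input = 181.4098 LSBs, so code = 181.
Code 181 maps back to 0 + 181×0.0195312 V = 3.5351562 V.
V_in − V_rec = 0.00800375 V = 8.004 mV.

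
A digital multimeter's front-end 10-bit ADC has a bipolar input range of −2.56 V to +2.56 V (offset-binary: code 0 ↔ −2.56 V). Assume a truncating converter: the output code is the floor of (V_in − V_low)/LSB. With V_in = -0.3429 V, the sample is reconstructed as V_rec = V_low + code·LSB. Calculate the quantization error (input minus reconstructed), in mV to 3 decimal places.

One LSB is 5.12 V / 1024 = 5.000 mV.
(-0.3429 − (−2.56))/0.005 = 443.4200; ⌊·⌋ gives code 443.
V_rec = (−2.56) + 443·0.005 = -0.345 V.
Difference: 0.0021 V → 2.100 mV.

2.100 mV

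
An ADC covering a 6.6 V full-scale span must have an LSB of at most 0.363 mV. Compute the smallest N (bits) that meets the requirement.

Number of steps required ≥ 6.6 V / 0.363 mV = 18181.82.
Need 2^N ≥ 18181.82; 2^14 = 16384, 2^15 = 32768.
Minimum N = 15.

15 bits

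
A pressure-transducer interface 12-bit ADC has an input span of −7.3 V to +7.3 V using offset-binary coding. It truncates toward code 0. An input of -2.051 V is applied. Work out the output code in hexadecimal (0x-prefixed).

code 0x5C0 (decimal 1472)

Full-scale span = 14.6 V; LSB = 14.6/2^12 = 3.564 mV.
(-2.051 − (−7.3)) / 0.00356445 = 1472.596 LSBs.
So the output code is 1472.
In hexadecimal (0x-prefixed): 0x5C0.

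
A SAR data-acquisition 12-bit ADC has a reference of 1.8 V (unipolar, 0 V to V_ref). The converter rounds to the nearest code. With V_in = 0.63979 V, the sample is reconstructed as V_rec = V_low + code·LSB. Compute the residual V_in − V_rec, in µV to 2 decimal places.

-53.75 µV

LSB = 1.8/2^12 = 439.45 µV.
Scaled input = 1455.8777 LSBs, so code = 1456.
Code 1456 maps back to 0 + 1456×0.000439453 V = 0.63984375 V.
V_in − V_rec = -5.375e-05 V = -53.75 µV.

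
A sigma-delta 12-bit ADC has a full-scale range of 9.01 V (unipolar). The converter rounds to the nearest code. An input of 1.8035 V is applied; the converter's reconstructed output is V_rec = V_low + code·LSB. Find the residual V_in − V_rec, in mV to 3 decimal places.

Step size: 9.01 V ÷ 2^12 = 2.200 mV.
Scaled input = 819.8819 LSBs, so code = 820.
V_rec = 0 + 820·0.00219971 = 1.8037598 V.
V_in − V_rec = -0.000259766 V = -0.260 mV.

-0.260 mV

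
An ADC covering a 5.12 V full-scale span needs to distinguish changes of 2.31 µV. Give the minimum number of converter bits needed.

Number of steps required ≥ 5.12 V / 2.31 µV = 2216450.22.
Need 2^N ≥ 2216450.22; 2^21 = 2097152, 2^22 = 4194304.
Minimum N = 22.

22 bits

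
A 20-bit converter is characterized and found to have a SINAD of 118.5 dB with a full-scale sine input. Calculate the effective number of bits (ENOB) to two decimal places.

ENOB = (SINAD − 1.76) / 6.02 = (118.5 − 1.76)/6.02 = 19.392.

19.39 bits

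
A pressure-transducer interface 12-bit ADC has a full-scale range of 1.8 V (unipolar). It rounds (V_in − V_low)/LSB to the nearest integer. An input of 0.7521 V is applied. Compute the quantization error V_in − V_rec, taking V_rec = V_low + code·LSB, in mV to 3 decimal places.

One LSB is 1.8 V / 4096 = 439.45 µV.
(0.7521 − 0)/0.000439453 = 1711.4453; round gives code 1711.
V_rec = 0 + 1711·0.000439453 = 0.7519043 V.
V_in − V_rec = 0.000195703 V = 0.196 mV.

0.196 mV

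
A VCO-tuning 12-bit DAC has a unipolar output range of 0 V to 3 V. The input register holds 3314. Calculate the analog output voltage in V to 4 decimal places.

LSB = 3 V / 2^12 = 0.732 mV.
V_out = 0 + 3314 × 0.000732422 V = 2.42725 V.

2.4272 V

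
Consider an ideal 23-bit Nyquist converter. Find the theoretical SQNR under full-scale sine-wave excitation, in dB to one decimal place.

SNR ≈ 6.02·N + 1.76 dB = 6.02·23 + 1.76 = 140.22 dB.

140.2 dB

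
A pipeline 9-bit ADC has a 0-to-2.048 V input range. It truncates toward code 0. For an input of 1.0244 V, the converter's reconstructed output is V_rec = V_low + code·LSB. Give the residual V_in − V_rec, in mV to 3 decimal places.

0.400 mV

One LSB is 2.048 V / 512 = 4.000 mV.
(1.0244 − 0)/0.004 = 256.1000; ⌊·⌋ gives code 256.
Code 256 maps back to 0 + 256×0.004 V = 1.024 V.
Error = 1.0244 − 1.024 = 0.0004 V = 0.400 mV.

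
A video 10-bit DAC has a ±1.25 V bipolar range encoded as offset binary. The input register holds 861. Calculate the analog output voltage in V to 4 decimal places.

0.8521 V

LSB = 2.5 V / 2^10 = 2.441 mV.
V_out = (−1.25) + 861 × 0.00244141 V = 0.852051 V.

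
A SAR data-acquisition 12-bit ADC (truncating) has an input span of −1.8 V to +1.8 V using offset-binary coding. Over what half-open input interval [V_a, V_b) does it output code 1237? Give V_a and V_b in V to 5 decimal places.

[-0.71279 V, -0.71191 V)

LSB = 3.6/2^12 = 0.879 mV.
V_a = V_low + 1237·LSB = -0.712793 V; V_b = V_low + 1238·LSB = -0.711914 V.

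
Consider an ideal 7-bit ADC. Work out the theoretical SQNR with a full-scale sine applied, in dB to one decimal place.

SNR ≈ 6.02·N + 1.76 dB = 6.02·7 + 1.76 = 43.90 dB.

43.9 dB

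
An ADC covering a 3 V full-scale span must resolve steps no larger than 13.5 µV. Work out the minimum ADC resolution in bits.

18 bits

Number of steps required ≥ 3 V / 13.5 µV = 222222.22.
Need 2^N ≥ 222222.22; 2^17 = 131072, 2^18 = 262144.
Minimum N = 18.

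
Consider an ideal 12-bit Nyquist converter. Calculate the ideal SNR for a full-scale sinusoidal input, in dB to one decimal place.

SNR ≈ 6.02·N + 1.76 dB = 6.02·12 + 1.76 = 74.00 dB.

74.0 dB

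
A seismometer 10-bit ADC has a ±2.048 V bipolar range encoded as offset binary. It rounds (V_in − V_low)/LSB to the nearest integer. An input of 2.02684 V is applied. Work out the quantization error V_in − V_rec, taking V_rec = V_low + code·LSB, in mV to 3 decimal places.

-1.160 mV

Step size: 4.096 V ÷ 2^10 = 4.000 mV.
(2.02684 − (−2.048))/0.004 = 1018.7100; round gives code 1019.
Reconstructed: 2.028 V.
V_in − V_rec = -0.00116 V = -1.160 mV.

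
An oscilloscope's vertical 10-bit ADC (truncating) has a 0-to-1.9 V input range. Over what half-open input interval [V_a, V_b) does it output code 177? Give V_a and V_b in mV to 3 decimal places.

LSB = 1.9/2^10 = 1.855 mV.
V_a = V_low + 177·LSB = 0.328418 V; V_b = V_low + 178·LSB = 0.330273 V.

[328.418 mV, 330.273 mV)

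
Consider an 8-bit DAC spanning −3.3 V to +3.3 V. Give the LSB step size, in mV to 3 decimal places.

Full-scale span = 6.6 V.
LSB = 6.6 / 2^8 = 6.6 / 256 = 0.0257812 V = 25.781 mV.

25.781 mV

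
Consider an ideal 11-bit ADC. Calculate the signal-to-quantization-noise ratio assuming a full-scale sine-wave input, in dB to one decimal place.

68.0 dB

SNR ≈ 6.02·N + 1.76 dB = 6.02·11 + 1.76 = 67.98 dB.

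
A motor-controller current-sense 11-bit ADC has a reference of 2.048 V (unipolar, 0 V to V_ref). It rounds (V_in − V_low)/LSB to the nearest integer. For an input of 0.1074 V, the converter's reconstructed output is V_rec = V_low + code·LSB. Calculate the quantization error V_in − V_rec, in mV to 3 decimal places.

0.400 mV

One LSB is 2.048 V / 2048 = 1.000 mV.
(V_in − V_low)/LSB = (0.1074 − 0)/0.001 = 107.4000 → code 107 (round).
V_rec = 0 + 107·0.001 = 0.107 V.
Error = 0.1074 − 0.107 = 0.0004 V = 0.400 mV.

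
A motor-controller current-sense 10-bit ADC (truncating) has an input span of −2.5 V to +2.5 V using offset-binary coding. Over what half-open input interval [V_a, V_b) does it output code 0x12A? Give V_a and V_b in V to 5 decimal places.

LSB = 5/2^10 = 4.883 mV.
Code 0x12A = 298 decimal.
V_a = V_low + 298·LSB = -1.04492 V; V_b = V_low + 299·LSB = -1.04004 V.

[-1.04492 V, -1.04004 V)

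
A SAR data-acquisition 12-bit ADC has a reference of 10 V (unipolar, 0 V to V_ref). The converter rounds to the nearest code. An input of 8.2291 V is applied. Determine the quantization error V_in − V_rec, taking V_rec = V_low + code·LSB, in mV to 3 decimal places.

-0.880 mV

One LSB is 10 V / 4096 = 2.441 mV.
Scaled input = 3370.6394 LSBs, so code = 3371.
Reconstructed: 8.2299805 V.
Error = 8.2291 − 8.2299805 = -0.000880469 V = -0.880 mV.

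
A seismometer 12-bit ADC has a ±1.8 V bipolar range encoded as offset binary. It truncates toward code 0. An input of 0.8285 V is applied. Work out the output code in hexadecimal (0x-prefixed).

With 4096 levels over 3.6 V, one step is 0.879 mV.
(V_in − V_low)/LSB = (0.8285 − (−1.8)) / 0.000878906 = 2990.649.
⌊·⌋(2990.649) = 2990.
In hexadecimal (0x-prefixed): 0xBAE.

code 0xBAE (decimal 2990)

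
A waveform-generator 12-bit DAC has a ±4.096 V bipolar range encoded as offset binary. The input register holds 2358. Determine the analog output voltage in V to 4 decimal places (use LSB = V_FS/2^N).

0.6200 V

LSB = 8.192 V / 2^12 = 2.000 mV.
V_out = (−4.096) + 2358 × 0.002 V = 0.62 V.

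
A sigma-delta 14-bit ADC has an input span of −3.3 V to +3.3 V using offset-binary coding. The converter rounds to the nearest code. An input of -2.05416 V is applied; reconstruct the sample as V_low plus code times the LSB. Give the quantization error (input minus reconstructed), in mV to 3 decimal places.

-0.119 mV

LSB = 6.6/2^14 = 402.83 µV.
Scaled input = 3092.7034 LSBs, so code = 3093.
Reconstructed: -2.0540405 V.
Error = -2.05416 − (−2.0540405) = -0.000119473 V = -0.119 mV.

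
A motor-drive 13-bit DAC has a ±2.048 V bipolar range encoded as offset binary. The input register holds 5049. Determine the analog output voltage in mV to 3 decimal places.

476.500 mV

LSB = 4.096 V / 2^13 = 0.500 mV.
V_out = (−2.048) + 5049 × 0.0005 V = 0.4765 V.
= 476.500 mV.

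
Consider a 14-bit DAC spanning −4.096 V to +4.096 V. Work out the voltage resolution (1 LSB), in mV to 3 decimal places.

0.500 mV

Full-scale span = 8.192 V.
LSB = 8.192 / 2^14 = 8.192 / 16384 = 0.0005 V = 0.500 mV.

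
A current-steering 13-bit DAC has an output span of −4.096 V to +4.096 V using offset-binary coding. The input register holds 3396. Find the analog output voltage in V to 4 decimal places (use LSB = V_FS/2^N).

LSB = 8.192 V / 2^13 = 1.000 mV.
V_out = (−4.096) + 3396 × 0.001 V = -0.7 V.

-0.7000 V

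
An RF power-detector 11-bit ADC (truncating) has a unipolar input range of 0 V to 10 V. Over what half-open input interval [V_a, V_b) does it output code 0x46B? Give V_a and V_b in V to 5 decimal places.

LSB = 10/2^11 = 4.883 mV.
Code 0x46B = 1131 decimal.
V_a = V_low + 1131·LSB = 5.52246 V; V_b = V_low + 1132·LSB = 5.52734 V.

[5.52246 V, 5.52734 V)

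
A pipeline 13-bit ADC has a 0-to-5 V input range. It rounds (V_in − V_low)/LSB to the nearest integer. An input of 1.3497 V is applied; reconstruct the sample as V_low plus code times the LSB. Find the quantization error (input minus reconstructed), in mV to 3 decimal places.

One LSB is 5 V / 8192 = 0.610 mV.
Scaled input = 2211.3485 LSBs, so code = 2211.
Code 2211 maps back to 0 + 2211×0.000610352 V = 1.3494873 V.
Error = 1.3497 − 1.3494873 = 0.000212695 V = 0.213 mV.

0.213 mV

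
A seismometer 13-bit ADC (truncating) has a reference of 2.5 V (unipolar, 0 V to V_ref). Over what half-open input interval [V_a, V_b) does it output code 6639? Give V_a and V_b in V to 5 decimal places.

LSB = 2.5/2^13 = 305.18 µV.
V_a = V_low + 6639·LSB = 2.02606 V; V_b = V_low + 6640·LSB = 2.02637 V.

[2.02606 V, 2.02637 V)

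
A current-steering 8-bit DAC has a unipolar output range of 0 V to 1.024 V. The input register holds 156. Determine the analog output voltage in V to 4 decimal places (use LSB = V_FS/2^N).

LSB = 1.024 V / 2^8 = 4.000 mV.
V_out = 0 + 156 × 0.004 V = 0.624 V.

0.6240 V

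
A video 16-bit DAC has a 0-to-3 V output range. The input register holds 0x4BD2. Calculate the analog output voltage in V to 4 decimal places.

LSB = 3 V / 2^16 = 45.78 µV.
Code 0x4BD2 = 19410 decimal.
V_out = 0 + 19410 × 4.57764e-05 V = 0.888519 V.

0.8885 V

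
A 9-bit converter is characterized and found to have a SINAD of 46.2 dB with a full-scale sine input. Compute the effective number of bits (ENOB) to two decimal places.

ENOB = (SINAD − 1.76) / 6.02 = (46.2 − 1.76)/6.02 = 7.382.

7.38 bits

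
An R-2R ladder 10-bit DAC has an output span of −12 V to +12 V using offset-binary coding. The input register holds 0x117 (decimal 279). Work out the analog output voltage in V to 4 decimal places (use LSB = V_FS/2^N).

LSB = 24 V / 2^10 = 23.438 mV.
Code 0x117 = 279 decimal.
V_out = (−12) + 279 × 0.0234375 V = -5.46094 V.

-5.4609 V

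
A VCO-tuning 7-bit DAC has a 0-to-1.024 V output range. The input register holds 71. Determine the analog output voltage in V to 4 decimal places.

0.5680 V

LSB = 1.024 V / 2^7 = 8.000 mV.
V_out = 0 + 71 × 0.008 V = 0.568 V.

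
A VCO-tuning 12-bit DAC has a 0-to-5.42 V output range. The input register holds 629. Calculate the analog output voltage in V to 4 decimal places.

0.8323 V

LSB = 5.42 V / 2^12 = 1.323 mV.
V_out = 0 + 629 × 0.00132324 V = 0.832319 V.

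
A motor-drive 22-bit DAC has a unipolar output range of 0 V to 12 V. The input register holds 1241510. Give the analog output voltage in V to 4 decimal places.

3.5520 V

LSB = 12 V / 2^22 = 2.86 µV.
V_out = 0 + 1241510 × 2.86102e-06 V = 3.55199 V.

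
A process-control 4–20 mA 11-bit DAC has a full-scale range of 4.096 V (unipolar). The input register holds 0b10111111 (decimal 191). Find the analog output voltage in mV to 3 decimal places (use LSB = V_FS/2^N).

LSB = 4.096 V / 2^11 = 2.000 mV.
Code 0b10111111 = 191 decimal.
V_out = 0 + 191 × 0.002 V = 0.382 V.
= 382.000 mV.

382.000 mV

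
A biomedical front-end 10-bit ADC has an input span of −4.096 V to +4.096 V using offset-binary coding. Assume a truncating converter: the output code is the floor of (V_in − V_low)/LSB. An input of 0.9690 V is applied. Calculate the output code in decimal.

code 633

With 1024 levels over 8.192 V, one step is 8.000 mV.
(0.9690 − (−4.096)) / 0.008 = 633.125 LSBs.
So the output code is 633.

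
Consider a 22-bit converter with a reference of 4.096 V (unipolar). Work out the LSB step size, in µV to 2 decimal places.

Full-scale span = 4.096 V.
LSB = 4.096 / 2^22 = 4.096 / 4194304 = 9.76563e-07 V = 0.98 µV.

0.98 µV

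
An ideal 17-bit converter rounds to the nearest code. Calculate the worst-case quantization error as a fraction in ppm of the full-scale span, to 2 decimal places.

Rounding → worst-case error = ½ LSB = V_FS/2^18, so 1e+06/262144 = 3.8147 ppm of full scale.

3.81 ppm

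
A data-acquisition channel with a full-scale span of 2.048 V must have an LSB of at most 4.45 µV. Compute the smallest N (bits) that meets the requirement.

19 bits

Number of steps required ≥ 2.048 V / 4.45 µV = 460224.72.
Need 2^N ≥ 460224.72; 2^18 = 262144, 2^19 = 524288.
Minimum N = 19.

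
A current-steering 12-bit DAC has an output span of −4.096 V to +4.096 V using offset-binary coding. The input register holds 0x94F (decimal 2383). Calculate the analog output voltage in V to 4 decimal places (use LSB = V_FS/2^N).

LSB = 8.192 V / 2^12 = 2.000 mV.
Code 0x94F = 2383 decimal.
V_out = (−4.096) + 2383 × 0.002 V = 0.67 V.

0.6700 V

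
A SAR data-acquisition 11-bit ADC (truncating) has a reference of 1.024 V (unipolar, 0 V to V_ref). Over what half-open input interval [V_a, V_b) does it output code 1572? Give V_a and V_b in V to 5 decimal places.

LSB = 1.024/2^11 = 0.500 mV.
V_a = V_low + 1572·LSB = 0.786 V; V_b = V_low + 1573·LSB = 0.7865 V.

[0.78600 V, 0.78650 V)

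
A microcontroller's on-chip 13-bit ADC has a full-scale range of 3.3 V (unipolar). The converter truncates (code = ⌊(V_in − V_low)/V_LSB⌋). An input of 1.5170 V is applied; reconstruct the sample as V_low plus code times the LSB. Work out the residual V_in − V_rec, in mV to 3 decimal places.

0.337 mV

LSB = 3.3/2^13 = 402.83 µV.
Scaled input = 3765.8376 LSBs, so code = 3765.
V_rec = 0 + 3765·0.000402832 = 1.5166626 V.
Error = 1.5170 − 1.5166626 = 0.000337402 V = 0.337 mV.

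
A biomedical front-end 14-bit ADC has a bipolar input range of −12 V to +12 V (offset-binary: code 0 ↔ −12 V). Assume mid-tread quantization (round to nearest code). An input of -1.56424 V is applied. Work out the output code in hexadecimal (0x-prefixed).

code 0x1BD4 (decimal 7124)

LSB = 24 V / 16384 = 1.465 mV.
(-1.56424 − (−12)) / 0.00146484 = 7124.145 LSBs.
round(7124.145) = 7124.
In hexadecimal (0x-prefixed): 0x1BD4.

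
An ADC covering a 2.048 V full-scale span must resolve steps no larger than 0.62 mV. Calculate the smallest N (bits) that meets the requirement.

12 bits

Number of steps required ≥ 2.048 V / 0.62 mV = 3303.23.
Need 2^N ≥ 3303.23; 2^11 = 2048, 2^12 = 4096.
Minimum N = 12.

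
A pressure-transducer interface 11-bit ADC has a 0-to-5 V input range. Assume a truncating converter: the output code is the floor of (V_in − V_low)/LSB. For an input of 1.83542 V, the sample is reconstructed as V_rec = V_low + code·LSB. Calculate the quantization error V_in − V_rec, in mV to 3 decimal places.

1.924 mV

Step size: 5 V ÷ 2^11 = 2.441 mV.
(1.83542 − 0)/0.00244141 = 751.7880; ⌊·⌋ gives code 751.
Code 751 maps back to 0 + 751×0.00244141 V = 1.8334961 V.
Error = 1.83542 − 1.8334961 = 0.00192391 V = 1.924 mV.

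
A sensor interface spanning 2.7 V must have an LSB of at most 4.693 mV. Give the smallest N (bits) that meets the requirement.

Number of steps required ≥ 2.7 V / 4.693 mV = 575.32.
Need 2^N ≥ 575.32; 2^9 = 512, 2^10 = 1024.
Minimum N = 10.

10 bits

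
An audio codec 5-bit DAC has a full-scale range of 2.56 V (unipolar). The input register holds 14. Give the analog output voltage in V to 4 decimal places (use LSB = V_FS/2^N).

1.1200 V

LSB = 2.56 V / 2^5 = 80.000 mV.
V_out = 0 + 14 × 0.08 V = 1.12 V.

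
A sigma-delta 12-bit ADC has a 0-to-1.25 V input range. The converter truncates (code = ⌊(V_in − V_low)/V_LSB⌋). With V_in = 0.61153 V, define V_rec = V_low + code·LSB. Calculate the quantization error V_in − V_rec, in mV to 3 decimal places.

0.263 mV

Step size: 1.25 V ÷ 2^12 = 305.18 µV.
(V_in − V_low)/LSB = (0.61153 − 0)/0.000305176 = 2003.8615 → code 2003 (floor).
Code 2003 maps back to 0 + 2003×0.000305176 V = 0.61126709 V.
V_in − V_rec = 0.00026291 V = 0.263 mV.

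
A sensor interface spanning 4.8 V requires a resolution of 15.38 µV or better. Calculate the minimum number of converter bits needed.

Number of steps required ≥ 4.8 V / 15.38 µV = 312093.63.
Need 2^N ≥ 312093.63; 2^18 = 262144, 2^19 = 524288.
Minimum N = 19.

19 bits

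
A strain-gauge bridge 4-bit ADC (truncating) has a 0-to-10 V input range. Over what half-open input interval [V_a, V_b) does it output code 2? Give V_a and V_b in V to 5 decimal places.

[1.25000 V, 1.87500 V)

LSB = 10/2^4 = 0.6250 V.
V_a = V_low + 2·LSB = 1.25 V; V_b = V_low + 3·LSB = 1.875 V.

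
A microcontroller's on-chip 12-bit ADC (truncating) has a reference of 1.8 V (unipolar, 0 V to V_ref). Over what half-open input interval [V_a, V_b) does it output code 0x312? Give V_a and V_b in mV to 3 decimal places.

LSB = 1.8/2^12 = 439.45 µV.
Code 0x312 = 786 decimal.
V_a = V_low + 786·LSB = 0.34541 V; V_b = V_low + 787·LSB = 0.34585 V.

[345.410 mV, 345.850 mV)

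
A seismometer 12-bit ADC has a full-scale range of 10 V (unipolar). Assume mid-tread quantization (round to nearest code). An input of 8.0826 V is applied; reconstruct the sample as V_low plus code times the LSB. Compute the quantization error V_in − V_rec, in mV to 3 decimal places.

-0.896 mV

Step size: 10 V ÷ 2^12 = 2.441 mV.
(8.0826 − 0)/0.00244141 = 3310.6330; round gives code 3311.
Code 3311 maps back to 0 + 3311×0.00244141 V = 8.0834961 V.
V_in − V_rec = -0.000896094 V = -0.896 mV.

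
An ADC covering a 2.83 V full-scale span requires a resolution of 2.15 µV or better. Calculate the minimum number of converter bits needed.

21 bits

Number of steps required ≥ 2.83 V / 2.15 µV = 1316279.07.
Need 2^N ≥ 1316279.07; 2^20 = 1048576, 2^21 = 2097152.
Minimum N = 21.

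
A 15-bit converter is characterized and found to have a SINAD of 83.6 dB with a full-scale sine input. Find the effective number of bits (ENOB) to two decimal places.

13.59 bits

ENOB = (SINAD − 1.76) / 6.02 = (83.6 − 1.76)/6.02 = 13.595.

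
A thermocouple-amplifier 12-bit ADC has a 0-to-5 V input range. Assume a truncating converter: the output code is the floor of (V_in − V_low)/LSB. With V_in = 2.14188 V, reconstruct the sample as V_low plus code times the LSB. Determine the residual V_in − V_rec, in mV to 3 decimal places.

0.767 mV

Step size: 5 V ÷ 2^12 = 1.221 mV.
(V_in − V_low)/LSB = (2.14188 − 0)/0.0012207 = 1754.6281 → code 1754 (floor).
V_rec = 0 + 1754·0.0012207 = 2.1411133 V.
Difference: 0.000766719 V → 0.767 mV.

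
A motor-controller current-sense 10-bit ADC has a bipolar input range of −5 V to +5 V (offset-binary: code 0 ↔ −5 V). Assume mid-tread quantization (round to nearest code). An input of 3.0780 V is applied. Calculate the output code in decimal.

code 827

LSB = 10 V / 1024 = 9.766 mV.
(V_in − V_low)/LSB = (3.0780 − (−5)) / 0.00976562 = 827.187.
So the output code is 827.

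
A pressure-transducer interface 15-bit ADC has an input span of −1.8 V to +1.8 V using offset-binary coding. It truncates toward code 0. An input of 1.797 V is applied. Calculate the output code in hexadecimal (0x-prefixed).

code 0x7FE4 (decimal 32740)

With 32768 levels over 3.6 V, one step is 109.86 µV.
Input sits at 32740.693 steps above V_low.
Floor → code 32740.
In hexadecimal (0x-prefixed): 0x7FE4.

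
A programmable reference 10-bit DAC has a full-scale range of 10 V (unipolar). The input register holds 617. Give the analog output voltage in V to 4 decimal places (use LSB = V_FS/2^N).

LSB = 10 V / 2^10 = 9.766 mV.
V_out = 0 + 617 × 0.00976562 V = 6.02539 V.

6.0254 V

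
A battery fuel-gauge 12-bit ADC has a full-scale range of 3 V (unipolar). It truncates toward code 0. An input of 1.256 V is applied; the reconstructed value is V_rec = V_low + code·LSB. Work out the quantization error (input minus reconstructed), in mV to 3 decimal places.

0.629 mV

One LSB is 3 V / 4096 = 0.732 mV.
Scaled input = 1714.8587 LSBs, so code = 1714.
Code 1714 maps back to 0 + 1714×0.000732422 V = 1.2553711 V.
Difference: 0.000628906 V → 0.629 mV.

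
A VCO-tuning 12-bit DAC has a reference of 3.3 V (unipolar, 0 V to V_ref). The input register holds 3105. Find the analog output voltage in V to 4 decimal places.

LSB = 3.3 V / 2^12 = 0.806 mV.
V_out = 0 + 3105 × 0.000805664 V = 2.50159 V.

2.5016 V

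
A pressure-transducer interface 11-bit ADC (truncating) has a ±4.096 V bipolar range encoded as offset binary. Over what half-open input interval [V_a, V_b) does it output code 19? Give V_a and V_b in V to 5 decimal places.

[-4.02000 V, -4.01600 V)

LSB = 8.192/2^11 = 4.000 mV.
V_a = V_low + 19·LSB = -4.02 V; V_b = V_low + 20·LSB = -4.016 V.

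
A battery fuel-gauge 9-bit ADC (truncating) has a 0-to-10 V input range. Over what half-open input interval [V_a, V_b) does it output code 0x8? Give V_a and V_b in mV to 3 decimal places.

LSB = 10/2^9 = 19.531 mV.
Code 0x8 = 8 decimal.
V_a = V_low + 8·LSB = 0.15625 V; V_b = V_low + 9·LSB = 0.175781 V.

[156.250 mV, 175.781 mV)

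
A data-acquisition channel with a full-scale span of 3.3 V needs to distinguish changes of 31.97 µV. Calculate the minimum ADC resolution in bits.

17 bits

Number of steps required ≥ 3.3 V / 31.97 µV = 103221.77.
Need 2^N ≥ 103221.77; 2^16 = 65536, 2^17 = 131072.
Minimum N = 17.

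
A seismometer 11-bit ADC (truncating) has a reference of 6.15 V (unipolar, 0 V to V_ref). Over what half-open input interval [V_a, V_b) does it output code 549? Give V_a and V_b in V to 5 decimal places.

LSB = 6.15/2^11 = 3.003 mV.
V_a = V_low + 549·LSB = 1.64861 V; V_b = V_low + 550·LSB = 1.65161 V.

[1.64861 V, 1.65161 V)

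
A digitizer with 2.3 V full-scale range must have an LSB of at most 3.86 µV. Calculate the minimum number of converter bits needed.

20 bits

Number of steps required ≥ 2.3 V / 3.86 µV = 595854.92.
Need 2^N ≥ 595854.92; 2^19 = 524288, 2^20 = 1048576.
Minimum N = 20.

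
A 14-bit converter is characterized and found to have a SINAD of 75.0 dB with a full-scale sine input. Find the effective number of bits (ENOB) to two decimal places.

ENOB = (SINAD − 1.76) / 6.02 = (75.0 − 1.76)/6.02 = 12.166.

12.17 bits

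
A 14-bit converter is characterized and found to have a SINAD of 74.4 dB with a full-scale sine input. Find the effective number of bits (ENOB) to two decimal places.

ENOB = (SINAD − 1.76) / 6.02 = (74.4 − 1.76)/6.02 = 12.066.

12.07 bits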